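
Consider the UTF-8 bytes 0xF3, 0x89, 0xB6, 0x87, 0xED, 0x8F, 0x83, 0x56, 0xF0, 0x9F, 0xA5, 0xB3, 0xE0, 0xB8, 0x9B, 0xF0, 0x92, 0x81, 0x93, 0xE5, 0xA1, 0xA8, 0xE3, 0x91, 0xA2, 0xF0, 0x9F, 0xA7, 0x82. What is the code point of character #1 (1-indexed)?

Offset 0: leading byte 0xF3 = 11110011 → 4-byte char #1 = F3 89 B6 87.
Leading byte 0xF3 = 11110011 matches 11110xxx → 4-byte sequence.
Byte 1: 0xF3 = 11110011, payload 011 (3 bits).
Byte 2: 0x89 = 10001001 (10xxxxxx ✓), payload 001001.
Byte 3: 0xB6 = 10110110 (10xxxxxx ✓), payload 110110.
Byte 4: 0x87 = 10000111 (10xxxxxx ✓), payload 000111.
Concatenate: 011001001110110000111 = 0xC9D87 (21 bits → U+C9D87).

U+C9D87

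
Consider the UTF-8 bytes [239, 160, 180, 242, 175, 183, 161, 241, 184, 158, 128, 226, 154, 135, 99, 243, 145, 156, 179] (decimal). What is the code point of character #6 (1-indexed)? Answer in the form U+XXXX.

U+D1733

Offset 0: leading byte 0xEF = 11101111 → 3-byte char #1 = EF A0 B4.
Offset 3: leading byte 0xF2 = 11110010 → 4-byte char #2 = F2 AF B7 A1.
Offset 7: leading byte 0xF1 = 11110001 → 4-byte char #3 = F1 B8 9E 80.
Offset 11: leading byte 0xE2 = 11100010 → 3-byte char #4 = E2 9A 87.
Offset 14: leading byte 0x63 = 01100011 → 1-byte char #5 = 63.
Offset 15: leading byte 0xF3 = 11110011 → 4-byte char #6 = F3 91 9C B3.
Leading byte 0xF3 = 11110011 matches 11110xxx → 4-byte sequence.
Byte 1: 0xF3 = 11110011, payload 011 (3 bits).
Byte 2: 0x91 = 10010001 (10xxxxxx ✓), payload 010001.
Byte 3: 0x9C = 10011100 (10xxxxxx ✓), payload 011100.
Byte 4: 0xB3 = 10110011 (10xxxxxx ✓), payload 110011.
Concatenate: 011010001011100110011 = 0xD1733 (21 bits → U+D1733).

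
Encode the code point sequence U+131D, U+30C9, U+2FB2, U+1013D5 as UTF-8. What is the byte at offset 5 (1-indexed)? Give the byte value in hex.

0x83

1-indexed offset 5 is 0-indexed offset 4.
U+131D → 3-byte form E1 8C 9D at offsets 0–2.
U+30C9 → 3-byte form E3 83 89 at offsets 3–5.
Offset 4 falls in char 2's range; it's byte 2 of E3 83 89 = 0x83.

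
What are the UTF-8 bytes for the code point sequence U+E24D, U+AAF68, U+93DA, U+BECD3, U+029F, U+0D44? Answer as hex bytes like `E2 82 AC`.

EE 89 8D F2 AA BD A8 E9 8F 9A F2 BE B3 93 CA 9F E0 B5 84

U+E24D: 3-byte form → EE 89 8D.
U+AAF68: 4-byte form → F2 AA BD A8.
U+93DA: 3-byte form → E9 8F 9A.
U+BECD3: 4-byte form → F2 BE B3 93.
U+029F: 2-byte form → CA 9F.
U+0D44: 3-byte form → E0 B5 84.
Concatenated (19 bytes): EE 89 8D F2 AA BD A8 E9 8F 9A F2 BE B3 93 CA 9F E0 B5 84.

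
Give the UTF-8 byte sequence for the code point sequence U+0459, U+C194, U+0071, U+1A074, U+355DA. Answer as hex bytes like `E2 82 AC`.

D1 99 EC 86 94 71 F0 9A 81 B4 F0 B5 97 9A

U+0459: 2-byte form → D1 99.
U+C194: 3-byte form → EC 86 94.
U+0071: 1-byte form → 71.
U+1A074: 4-byte form → F0 9A 81 B4.
U+355DA: 4-byte form → F0 B5 97 9A.
Concatenated (14 bytes): D1 99 EC 86 94 71 F0 9A 81 B4 F0 B5 97 9A.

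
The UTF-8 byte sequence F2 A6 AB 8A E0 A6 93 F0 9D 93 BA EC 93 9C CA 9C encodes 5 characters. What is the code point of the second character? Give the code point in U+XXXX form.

Offset 0: leading byte 0xF2 = 11110010 → 4-byte char #1 = F2 A6 AB 8A.
Offset 4: leading byte 0xE0 = 11100000 → 3-byte char #2 = E0 A6 93.
Leading byte 0xE0 = 11100000 matches 1110xxxx → 3-byte sequence.
Byte 1: 0xE0 = 11100000, payload 0000 (4 bits).
Byte 2: 0xA6 = 10100110 (10xxxxxx ✓), payload 100110.
Byte 3: 0x93 = 10010011 (10xxxxxx ✓), payload 010011.
Concatenate: 0000100110010011 = 0x993 (16 bits → U+0993).

U+0993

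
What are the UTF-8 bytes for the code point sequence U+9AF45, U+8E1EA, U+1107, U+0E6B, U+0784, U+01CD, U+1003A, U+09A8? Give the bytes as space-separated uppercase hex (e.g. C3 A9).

F2 9A BD 85 F2 8E 87 AA E1 84 87 E0 B9 AB DE 84 C7 8D F0 90 80 BA E0 A6 A8

U+9AF45: 4-byte form → F2 9A BD 85.
U+8E1EA: 4-byte form → F2 8E 87 AA.
U+1107: 3-byte form → E1 84 87.
U+0E6B: 3-byte form → E0 B9 AB.
U+0784: 2-byte form → DE 84.
U+01CD: 2-byte form → C7 8D.
U+1003A: 4-byte form → F0 90 80 BA.
U+09A8: 3-byte form → E0 A6 A8.
Concatenated (25 bytes): F2 9A BD 85 F2 8E 87 AA E1 84 87 E0 B9 AB DE 84 C7 8D F0 90 80 BA E0 A6 A8.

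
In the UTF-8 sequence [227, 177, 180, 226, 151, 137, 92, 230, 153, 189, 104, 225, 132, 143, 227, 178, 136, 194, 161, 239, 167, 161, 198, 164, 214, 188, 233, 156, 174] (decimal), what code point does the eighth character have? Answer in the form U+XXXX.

U+00A1

Offset 0: leading byte 0xE3 = 11100011 → 3-byte char #1 = E3 B1 B4.
Offset 3: leading byte 0xE2 = 11100010 → 3-byte char #2 = E2 97 89.
Offset 6: leading byte 0x5C = 01011100 → 1-byte char #3 = 5C.
Offset 7: leading byte 0xE6 = 11100110 → 3-byte char #4 = E6 99 BD.
Offset 10: leading byte 0x68 = 01101000 → 1-byte char #5 = 68.
Offset 11: leading byte 0xE1 = 11100001 → 3-byte char #6 = E1 84 8F.
Offset 14: leading byte 0xE3 = 11100011 → 3-byte char #7 = E3 B2 88.
Offset 17: leading byte 0xC2 = 11000010 → 2-byte char #8 = C2 A1.
Leading byte 0xC2 = 11000010 matches 110xxxxx → 2-byte sequence.
Byte 1: 0xC2 = 11000010, payload 00010 (5 bits).
Byte 2: 0xA1 = 10100001 (10xxxxxx ✓), payload 100001.
Concatenate: 00010100001 = 0xA1 (11 bits → U+00A1).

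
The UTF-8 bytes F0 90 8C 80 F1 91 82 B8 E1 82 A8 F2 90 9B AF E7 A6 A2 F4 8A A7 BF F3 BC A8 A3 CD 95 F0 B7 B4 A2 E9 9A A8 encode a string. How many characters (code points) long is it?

Byte at offset 0: 0xF0 = 11110000 → 4-byte char (#1). Advance 4.
Byte at offset 4: 0xF1 = 11110001 → 4-byte char (#2). Advance 4.
Byte at offset 8: 0xE1 = 11100001 → 3-byte char (#3). Advance 3.
Byte at offset 11: 0xF2 = 11110010 → 4-byte char (#4). Advance 4.
Byte at offset 15: 0xE7 = 11100111 → 3-byte char (#5). Advance 3.
Byte at offset 18: 0xF4 = 11110100 → 4-byte char (#6). Advance 4.
Byte at offset 22: 0xF3 = 11110011 → 4-byte char (#7). Advance 4.
Byte at offset 26: 0xCD = 11001101 → 2-byte char (#8). Advance 2.
Byte at offset 28: 0xF0 = 11110000 → 4-byte char (#9). Advance 4.
Byte at offset 32: 0xE9 = 11101001 → 3-byte char (#10). Advance 3.
Reached end at offset 35 after 10 code points.

10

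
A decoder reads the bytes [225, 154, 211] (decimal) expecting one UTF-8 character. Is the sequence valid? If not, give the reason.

Leading byte 0xE1 = 11100001 → 3-byte form.
Byte 3 is 0xD3 = 11010011, which is not 10xxxxxx — expected a continuation byte.

invalid (non-continuation byte where continuation expected)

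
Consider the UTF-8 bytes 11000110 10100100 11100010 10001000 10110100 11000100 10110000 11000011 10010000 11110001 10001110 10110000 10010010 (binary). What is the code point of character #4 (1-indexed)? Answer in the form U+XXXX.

Offset 0: leading byte 0xC6 = 11000110 → 2-byte char #1 = C6 A4.
Offset 2: leading byte 0xE2 = 11100010 → 3-byte char #2 = E2 88 B4.
Offset 5: leading byte 0xC4 = 11000100 → 2-byte char #3 = C4 B0.
Offset 7: leading byte 0xC3 = 11000011 → 2-byte char #4 = C3 90.
Leading byte 0xC3 = 11000011 matches 110xxxxx → 2-byte sequence.
Byte 1: 0xC3 = 11000011, payload 00011 (5 bits).
Byte 2: 0x90 = 10010000 (10xxxxxx ✓), payload 010000.
Concatenate: 00011010000 = 0xD0 (11 bits → U+00D0).

U+00D0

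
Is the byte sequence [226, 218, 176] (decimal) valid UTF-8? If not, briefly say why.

invalid (non-continuation byte where continuation expected)

Leading byte 0xE2 = 11100010 → 3-byte form.
Byte 2 is 0xDA = 11011010, which is not 10xxxxxx — expected a continuation byte.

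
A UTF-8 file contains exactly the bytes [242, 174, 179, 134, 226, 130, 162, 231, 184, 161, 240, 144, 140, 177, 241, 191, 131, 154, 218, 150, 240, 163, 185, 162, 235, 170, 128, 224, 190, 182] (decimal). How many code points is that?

Byte at offset 0: 0xF2 = 11110010 → 4-byte char (#1). Advance 4.
Byte at offset 4: 0xE2 = 11100010 → 3-byte char (#2). Advance 3.
Byte at offset 7: 0xE7 = 11100111 → 3-byte char (#3). Advance 3.
Byte at offset 10: 0xF0 = 11110000 → 4-byte char (#4). Advance 4.
Byte at offset 14: 0xF1 = 11110001 → 4-byte char (#5). Advance 4.
Byte at offset 18: 0xDA = 11011010 → 2-byte char (#6). Advance 2.
Byte at offset 20: 0xF0 = 11110000 → 4-byte char (#7). Advance 4.
Byte at offset 24: 0xEB = 11101011 → 3-byte char (#8). Advance 3.
Byte at offset 27: 0xE0 = 11100000 → 3-byte char (#9). Advance 3.
Reached end at offset 30 after 9 code points.

9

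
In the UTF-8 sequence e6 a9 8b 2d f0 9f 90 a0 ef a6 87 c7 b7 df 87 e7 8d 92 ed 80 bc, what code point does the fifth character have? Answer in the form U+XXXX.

U+01F7

Offset 0: leading byte 0xE6 = 11100110 → 3-byte char #1 = E6 A9 8B.
Offset 3: leading byte 0x2D = 00101101 → 1-byte char #2 = 2D.
Offset 4: leading byte 0xF0 = 11110000 → 4-byte char #3 = F0 9F 90 A0.
Offset 8: leading byte 0xEF = 11101111 → 3-byte char #4 = EF A6 87.
Offset 11: leading byte 0xC7 = 11000111 → 2-byte char #5 = C7 B7.
Leading byte 0xC7 = 11000111 matches 110xxxxx → 2-byte sequence.
Byte 1: 0xC7 = 11000111, payload 00111 (5 bits).
Byte 2: 0xB7 = 10110111 (10xxxxxx ✓), payload 110111.
Concatenate: 00111110111 = 0x1F7 (11 bits → U+01F7).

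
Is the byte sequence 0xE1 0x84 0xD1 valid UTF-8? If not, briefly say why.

Leading byte 0xE1 = 11100001 → 3-byte form.
Byte 3 is 0xD1 = 11010001, which is not 10xxxxxx — expected a continuation byte.

invalid (non-continuation byte where continuation expected)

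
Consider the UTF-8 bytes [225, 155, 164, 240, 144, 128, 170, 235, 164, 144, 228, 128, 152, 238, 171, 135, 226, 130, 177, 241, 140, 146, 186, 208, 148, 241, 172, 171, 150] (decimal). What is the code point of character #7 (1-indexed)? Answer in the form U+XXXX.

U+4C4BA

Offset 0: leading byte 0xE1 = 11100001 → 3-byte char #1 = E1 9B A4.
Offset 3: leading byte 0xF0 = 11110000 → 4-byte char #2 = F0 90 80 AA.
Offset 7: leading byte 0xEB = 11101011 → 3-byte char #3 = EB A4 90.
Offset 10: leading byte 0xE4 = 11100100 → 3-byte char #4 = E4 80 98.
Offset 13: leading byte 0xEE = 11101110 → 3-byte char #5 = EE AB 87.
Offset 16: leading byte 0xE2 = 11100010 → 3-byte char #6 = E2 82 B1.
Offset 19: leading byte 0xF1 = 11110001 → 4-byte char #7 = F1 8C 92 BA.
Leading byte 0xF1 = 11110001 matches 11110xxx → 4-byte sequence.
Byte 1: 0xF1 = 11110001, payload 001 (3 bits).
Byte 2: 0x8C = 10001100 (10xxxxxx ✓), payload 001100.
Byte 3: 0x92 = 10010010 (10xxxxxx ✓), payload 010010.
Byte 4: 0xBA = 10111010 (10xxxxxx ✓), payload 111010.
Concatenate: 001001100010010111010 = 0x4C4BA (21 bits → U+4C4BA).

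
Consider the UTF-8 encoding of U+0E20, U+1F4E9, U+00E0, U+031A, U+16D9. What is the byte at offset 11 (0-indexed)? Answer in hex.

0xE1

U+0E20 → 3-byte form E0 B8 A0 at offsets 0–2.
U+1F4E9 → 4-byte form F0 9F 93 A9 at offsets 3–6.
U+00E0 → 2-byte form C3 A0 at offsets 7–8.
U+031A → 2-byte form CC 9A at offsets 9–10.
U+16D9 → 3-byte form E1 9B 99 at offsets 11–13.
Offset 11 falls in char 5's range; it's byte 1 of E1 9B 99 = 0xE1.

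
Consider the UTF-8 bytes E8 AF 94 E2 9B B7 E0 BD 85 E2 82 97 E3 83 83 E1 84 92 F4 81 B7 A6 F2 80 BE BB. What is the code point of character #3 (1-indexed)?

Offset 0: leading byte 0xE8 = 11101000 → 3-byte char #1 = E8 AF 94.
Offset 3: leading byte 0xE2 = 11100010 → 3-byte char #2 = E2 9B B7.
Offset 6: leading byte 0xE0 = 11100000 → 3-byte char #3 = E0 BD 85.
Leading byte 0xE0 = 11100000 matches 1110xxxx → 3-byte sequence.
Byte 1: 0xE0 = 11100000, payload 0000 (4 bits).
Byte 2: 0xBD = 10111101 (10xxxxxx ✓), payload 111101.
Byte 3: 0x85 = 10000101 (10xxxxxx ✓), payload 000101.
Concatenate: 0000111101000101 = 0xF45 (16 bits → U+0F45).

U+0F45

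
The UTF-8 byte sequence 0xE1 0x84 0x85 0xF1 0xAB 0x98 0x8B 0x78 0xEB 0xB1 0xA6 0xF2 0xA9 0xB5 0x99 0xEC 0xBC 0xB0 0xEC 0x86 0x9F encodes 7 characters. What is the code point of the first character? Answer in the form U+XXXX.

Offset 0: leading byte 0xE1 = 11100001 → 3-byte char #1 = E1 84 85.
Leading byte 0xE1 = 11100001 matches 1110xxxx → 3-byte sequence.
Byte 1: 0xE1 = 11100001, payload 0001 (4 bits).
Byte 2: 0x84 = 10000100 (10xxxxxx ✓), payload 000100.
Byte 3: 0x85 = 10000101 (10xxxxxx ✓), payload 000101.
Concatenate: 0001000100000101 = 0x1105 (16 bits → U+1105).

U+1105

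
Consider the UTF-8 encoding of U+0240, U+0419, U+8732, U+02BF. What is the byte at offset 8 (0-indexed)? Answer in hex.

U+0240 → 2-byte form C9 80 at offsets 0–1.
U+0419 → 2-byte form D0 99 at offsets 2–3.
U+8732 → 3-byte form E8 9C B2 at offsets 4–6.
U+02BF → 2-byte form CA BF at offsets 7–8.
Offset 8 falls in char 4's range; it's byte 2 of CA BF = 0xBF.

0xBF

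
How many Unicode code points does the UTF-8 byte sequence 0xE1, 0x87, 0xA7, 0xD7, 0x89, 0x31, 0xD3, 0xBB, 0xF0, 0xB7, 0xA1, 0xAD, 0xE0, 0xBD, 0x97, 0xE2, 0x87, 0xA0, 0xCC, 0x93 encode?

8

Byte at offset 0: 0xE1 = 11100001 → 3-byte char (#1). Advance 3.
Byte at offset 3: 0xD7 = 11010111 → 2-byte char (#2). Advance 2.
Byte at offset 5: 0x31 = 00110001 → 1-byte char (#3). Advance 1.
Byte at offset 6: 0xD3 = 11010011 → 2-byte char (#4). Advance 2.
Byte at offset 8: 0xF0 = 11110000 → 4-byte char (#5). Advance 4.
Byte at offset 12: 0xE0 = 11100000 → 3-byte char (#6). Advance 3.
Byte at offset 15: 0xE2 = 11100010 → 3-byte char (#7). Advance 3.
Byte at offset 18: 0xCC = 11001100 → 2-byte char (#8). Advance 2.
Reached end at offset 20 after 8 code points.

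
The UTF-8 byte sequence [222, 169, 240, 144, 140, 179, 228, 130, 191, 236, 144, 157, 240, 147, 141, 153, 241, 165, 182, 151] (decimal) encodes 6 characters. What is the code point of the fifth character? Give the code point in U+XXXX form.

U+13359

Offset 0: leading byte 0xDE = 11011110 → 2-byte char #1 = DE A9.
Offset 2: leading byte 0xF0 = 11110000 → 4-byte char #2 = F0 90 8C B3.
Offset 6: leading byte 0xE4 = 11100100 → 3-byte char #3 = E4 82 BF.
Offset 9: leading byte 0xEC = 11101100 → 3-byte char #4 = EC 90 9D.
Offset 12: leading byte 0xF0 = 11110000 → 4-byte char #5 = F0 93 8D 99.
Leading byte 0xF0 = 11110000 matches 11110xxx → 4-byte sequence.
Byte 1: 0xF0 = 11110000, payload 000 (3 bits).
Byte 2: 0x93 = 10010011 (10xxxxxx ✓), payload 010011.
Byte 3: 0x8D = 10001101 (10xxxxxx ✓), payload 001101.
Byte 4: 0x99 = 10011001 (10xxxxxx ✓), payload 011001.
Concatenate: 000010011001101011001 = 0x13359 (21 bits → U+13359).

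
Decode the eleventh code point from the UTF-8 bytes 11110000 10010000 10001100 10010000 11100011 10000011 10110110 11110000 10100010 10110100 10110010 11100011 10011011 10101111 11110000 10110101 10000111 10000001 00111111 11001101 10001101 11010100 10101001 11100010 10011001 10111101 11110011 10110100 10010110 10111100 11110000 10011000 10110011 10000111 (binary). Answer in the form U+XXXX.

Offset 0: leading byte 0xF0 = 11110000 → 4-byte char #1 = F0 90 8C 90.
Offset 4: leading byte 0xE3 = 11100011 → 3-byte char #2 = E3 83 B6.
Offset 7: leading byte 0xF0 = 11110000 → 4-byte char #3 = F0 A2 B4 B2.
Offset 11: leading byte 0xE3 = 11100011 → 3-byte char #4 = E3 9B AF.
Offset 14: leading byte 0xF0 = 11110000 → 4-byte char #5 = F0 B5 87 81.
Offset 18: leading byte 0x3F = 00111111 → 1-byte char #6 = 3F.
Offset 19: leading byte 0xCD = 11001101 → 2-byte char #7 = CD 8D.
Offset 21: leading byte 0xD4 = 11010100 → 2-byte char #8 = D4 A9.
Offset 23: leading byte 0xE2 = 11100010 → 3-byte char #9 = E2 99 BD.
Offset 26: leading byte 0xF3 = 11110011 → 4-byte char #10 = F3 B4 96 BC.
Offset 30: leading byte 0xF0 = 11110000 → 4-byte char #11 = F0 98 B3 87.
Leading byte 0xF0 = 11110000 matches 11110xxx → 4-byte sequence.
Byte 1: 0xF0 = 11110000, payload 000 (3 bits).
Byte 2: 0x98 = 10011000 (10xxxxxx ✓), payload 011000.
Byte 3: 0xB3 = 10110011 (10xxxxxx ✓), payload 110011.
Byte 4: 0x87 = 10000111 (10xxxxxx ✓), payload 000111.
Concatenate: 000011000110011000111 = 0x18CC7 (21 bits → U+18CC7).

U+18CC7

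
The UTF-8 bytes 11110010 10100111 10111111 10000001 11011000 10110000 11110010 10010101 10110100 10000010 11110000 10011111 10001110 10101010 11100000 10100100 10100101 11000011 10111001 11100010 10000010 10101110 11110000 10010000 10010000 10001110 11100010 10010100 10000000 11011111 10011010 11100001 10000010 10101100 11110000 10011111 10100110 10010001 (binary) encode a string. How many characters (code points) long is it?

Byte at offset 0: 0xF2 = 11110010 → 4-byte char (#1). Advance 4.
Byte at offset 4: 0xD8 = 11011000 → 2-byte char (#2). Advance 2.
Byte at offset 6: 0xF2 = 11110010 → 4-byte char (#3). Advance 4.
Byte at offset 10: 0xF0 = 11110000 → 4-byte char (#4). Advance 4.
Byte at offset 14: 0xE0 = 11100000 → 3-byte char (#5). Advance 3.
Byte at offset 17: 0xC3 = 11000011 → 2-byte char (#6). Advance 2.
Byte at offset 19: 0xE2 = 11100010 → 3-byte char (#7). Advance 3.
Byte at offset 22: 0xF0 = 11110000 → 4-byte char (#8). Advance 4.
Byte at offset 26: 0xE2 = 11100010 → 3-byte char (#9). Advance 3.
Byte at offset 29: 0xDF = 11011111 → 2-byte char (#10). Advance 2.
Byte at offset 31: 0xE1 = 11100001 → 3-byte char (#11). Advance 3.
Byte at offset 34: 0xF0 = 11110000 → 4-byte char (#12). Advance 4.
Reached end at offset 38 after 12 code points.

12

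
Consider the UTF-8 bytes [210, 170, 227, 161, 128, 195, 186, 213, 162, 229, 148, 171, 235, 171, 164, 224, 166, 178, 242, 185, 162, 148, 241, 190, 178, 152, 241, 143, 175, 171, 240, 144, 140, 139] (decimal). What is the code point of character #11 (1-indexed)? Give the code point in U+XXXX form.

U+1030B

Offset 0: leading byte 0xD2 = 11010010 → 2-byte char #1 = D2 AA.
Offset 2: leading byte 0xE3 = 11100011 → 3-byte char #2 = E3 A1 80.
Offset 5: leading byte 0xC3 = 11000011 → 2-byte char #3 = C3 BA.
Offset 7: leading byte 0xD5 = 11010101 → 2-byte char #4 = D5 A2.
Offset 9: leading byte 0xE5 = 11100101 → 3-byte char #5 = E5 94 AB.
Offset 12: leading byte 0xEB = 11101011 → 3-byte char #6 = EB AB A4.
Offset 15: leading byte 0xE0 = 11100000 → 3-byte char #7 = E0 A6 B2.
Offset 18: leading byte 0xF2 = 11110010 → 4-byte char #8 = F2 B9 A2 94.
Offset 22: leading byte 0xF1 = 11110001 → 4-byte char #9 = F1 BE B2 98.
Offset 26: leading byte 0xF1 = 11110001 → 4-byte char #10 = F1 8F AF AB.
Offset 30: leading byte 0xF0 = 11110000 → 4-byte char #11 = F0 90 8C 8B.
Leading byte 0xF0 = 11110000 matches 11110xxx → 4-byte sequence.
Byte 1: 0xF0 = 11110000, payload 000 (3 bits).
Byte 2: 0x90 = 10010000 (10xxxxxx ✓), payload 010000.
Byte 3: 0x8C = 10001100 (10xxxxxx ✓), payload 001100.
Byte 4: 0x8B = 10001011 (10xxxxxx ✓), payload 001011.
Concatenate: 000010000001100001011 = 0x1030B (21 bits → U+1030B).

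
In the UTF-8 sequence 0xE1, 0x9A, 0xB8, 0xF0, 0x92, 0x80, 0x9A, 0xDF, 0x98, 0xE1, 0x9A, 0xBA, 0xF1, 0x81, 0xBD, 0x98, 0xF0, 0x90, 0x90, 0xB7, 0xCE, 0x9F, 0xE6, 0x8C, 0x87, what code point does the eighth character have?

Offset 0: leading byte 0xE1 = 11100001 → 3-byte char #1 = E1 9A B8.
Offset 3: leading byte 0xF0 = 11110000 → 4-byte char #2 = F0 92 80 9A.
Offset 7: leading byte 0xDF = 11011111 → 2-byte char #3 = DF 98.
Offset 9: leading byte 0xE1 = 11100001 → 3-byte char #4 = E1 9A BA.
Offset 12: leading byte 0xF1 = 11110001 → 4-byte char #5 = F1 81 BD 98.
Offset 16: leading byte 0xF0 = 11110000 → 4-byte char #6 = F0 90 90 B7.
Offset 20: leading byte 0xCE = 11001110 → 2-byte char #7 = CE 9F.
Offset 22: leading byte 0xE6 = 11100110 → 3-byte char #8 = E6 8C 87.
Leading byte 0xE6 = 11100110 matches 1110xxxx → 3-byte sequence.
Byte 1: 0xE6 = 11100110, payload 0110 (4 bits).
Byte 2: 0x8C = 10001100 (10xxxxxx ✓), payload 001100.
Byte 3: 0x87 = 10000111 (10xxxxxx ✓), payload 000111.
Concatenate: 0110001100000111 = 0x6307 (16 bits → U+6307).

U+6307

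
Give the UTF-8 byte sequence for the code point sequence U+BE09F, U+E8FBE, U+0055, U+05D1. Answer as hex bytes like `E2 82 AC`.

U+BE09F: 4-byte form → F2 BE 82 9F.
U+E8FBE: 4-byte form → F3 A8 BE BE.
U+0055: 1-byte form → 55.
U+05D1: 2-byte form → D7 91.
Concatenated (11 bytes): F2 BE 82 9F F3 A8 BE BE 55 D7 91.

F2 BE 82 9F F3 A8 BE BE 55 D7 91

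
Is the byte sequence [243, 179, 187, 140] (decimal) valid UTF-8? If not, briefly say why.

valid

Leading byte 0xF3 = 11110011 → 4-byte form.
Continuation bytes 0xB3=10110011, 0xBB=10111011, 0x8C=10001100 all match 10xxxxxx.
Decoded value 0xF3ECC is ≥ 0x10000 (shortest form) and not a surrogate.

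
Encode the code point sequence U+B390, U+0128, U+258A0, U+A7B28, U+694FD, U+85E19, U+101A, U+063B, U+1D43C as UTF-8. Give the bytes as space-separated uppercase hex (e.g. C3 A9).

EB 8E 90 C4 A8 F0 A5 A2 A0 F2 A7 AC A8 F1 A9 93 BD F2 85 B8 99 E1 80 9A D8 BB F0 9D 90 BC

U+B390: 3-byte form → EB 8E 90.
U+0128: 2-byte form → C4 A8.
U+258A0: 4-byte form → F0 A5 A2 A0.
U+A7B28: 4-byte form → F2 A7 AC A8.
U+694FD: 4-byte form → F1 A9 93 BD.
U+85E19: 4-byte form → F2 85 B8 99.
U+101A: 3-byte form → E1 80 9A.
U+063B: 2-byte form → D8 BB.
U+1D43C: 4-byte form → F0 9D 90 BC.
Concatenated (30 bytes): EB 8E 90 C4 A8 F0 A5 A2 A0 F2 A7 AC A8 F1 A9 93 BD F2 85 B8 99 E1 80 9A D8 BB F0 9D 90 BC.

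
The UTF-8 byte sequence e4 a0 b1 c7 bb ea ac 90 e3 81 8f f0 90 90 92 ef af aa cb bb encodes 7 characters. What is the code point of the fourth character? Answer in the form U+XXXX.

U+304F

Offset 0: leading byte 0xE4 = 11100100 → 3-byte char #1 = E4 A0 B1.
Offset 3: leading byte 0xC7 = 11000111 → 2-byte char #2 = C7 BB.
Offset 5: leading byte 0xEA = 11101010 → 3-byte char #3 = EA AC 90.
Offset 8: leading byte 0xE3 = 11100011 → 3-byte char #4 = E3 81 8F.
Leading byte 0xE3 = 11100011 matches 1110xxxx → 3-byte sequence.
Byte 1: 0xE3 = 11100011, payload 0011 (4 bits).
Byte 2: 0x81 = 10000001 (10xxxxxx ✓), payload 000001.
Byte 3: 0x8F = 10001111 (10xxxxxx ✓), payload 001111.
Concatenate: 0011000001001111 = 0x304F (16 bits → U+304F).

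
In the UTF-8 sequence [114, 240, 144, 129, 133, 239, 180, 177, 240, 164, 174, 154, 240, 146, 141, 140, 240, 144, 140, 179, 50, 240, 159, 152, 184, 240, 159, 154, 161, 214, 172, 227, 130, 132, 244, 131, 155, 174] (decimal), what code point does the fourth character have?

U+24B9A

Offset 0: leading byte 0x72 = 01110010 → 1-byte char #1 = 72.
Offset 1: leading byte 0xF0 = 11110000 → 4-byte char #2 = F0 90 81 85.
Offset 5: leading byte 0xEF = 11101111 → 3-byte char #3 = EF B4 B1.
Offset 8: leading byte 0xF0 = 11110000 → 4-byte char #4 = F0 A4 AE 9A.
Leading byte 0xF0 = 11110000 matches 11110xxx → 4-byte sequence.
Byte 1: 0xF0 = 11110000, payload 000 (3 bits).
Byte 2: 0xA4 = 10100100 (10xxxxxx ✓), payload 100100.
Byte 3: 0xAE = 10101110 (10xxxxxx ✓), payload 101110.
Byte 4: 0x9A = 10011010 (10xxxxxx ✓), payload 011010.
Concatenate: 000100100101110011010 = 0x24B9A (21 bits → U+24B9A).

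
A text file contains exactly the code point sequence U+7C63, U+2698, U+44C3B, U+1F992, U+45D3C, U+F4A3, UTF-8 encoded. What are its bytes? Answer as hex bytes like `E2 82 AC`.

E7 B1 A3 E2 9A 98 F1 84 B0 BB F0 9F A6 92 F1 85 B4 BC EF 92 A3

U+7C63: 3-byte form → E7 B1 A3.
U+2698: 3-byte form → E2 9A 98.
U+44C3B: 4-byte form → F1 84 B0 BB.
U+1F992: 4-byte form → F0 9F A6 92.
U+45D3C: 4-byte form → F1 85 B4 BC.
U+F4A3: 3-byte form → EF 92 A3.
Concatenated (21 bytes): E7 B1 A3 E2 9A 98 F1 84 B0 BB F0 9F A6 92 F1 85 B4 BC EF 92 A3.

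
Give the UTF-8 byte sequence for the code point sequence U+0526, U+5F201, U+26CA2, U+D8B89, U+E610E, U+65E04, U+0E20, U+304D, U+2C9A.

D4 A6 F1 9F 88 81 F0 A6 B2 A2 F3 98 AE 89 F3 A6 84 8E F1 A5 B8 84 E0 B8 A0 E3 81 8D E2 B2 9A

U+0526: 2-byte form → D4 A6.
U+5F201: 4-byte form → F1 9F 88 81.
U+26CA2: 4-byte form → F0 A6 B2 A2.
U+D8B89: 4-byte form → F3 98 AE 89.
U+E610E: 4-byte form → F3 A6 84 8E.
U+65E04: 4-byte form → F1 A5 B8 84.
U+0E20: 3-byte form → E0 B8 A0.
U+304D: 3-byte form → E3 81 8D.
U+2C9A: 3-byte form → E2 B2 9A.
Concatenated (31 bytes): D4 A6 F1 9F 88 81 F0 A6 B2 A2 F3 98 AE 89 F3 A6 84 8E F1 A5 B8 84 E0 B8 A0 E3 81 8D E2 B2 9A.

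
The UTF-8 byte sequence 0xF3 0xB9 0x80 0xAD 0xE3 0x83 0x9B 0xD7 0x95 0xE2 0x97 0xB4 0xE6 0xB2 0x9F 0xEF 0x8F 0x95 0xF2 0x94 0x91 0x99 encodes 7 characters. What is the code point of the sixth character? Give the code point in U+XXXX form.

U+F3D5

Offset 0: leading byte 0xF3 = 11110011 → 4-byte char #1 = F3 B9 80 AD.
Offset 4: leading byte 0xE3 = 11100011 → 3-byte char #2 = E3 83 9B.
Offset 7: leading byte 0xD7 = 11010111 → 2-byte char #3 = D7 95.
Offset 9: leading byte 0xE2 = 11100010 → 3-byte char #4 = E2 97 B4.
Offset 12: leading byte 0xE6 = 11100110 → 3-byte char #5 = E6 B2 9F.
Offset 15: leading byte 0xEF = 11101111 → 3-byte char #6 = EF 8F 95.
Leading byte 0xEF = 11101111 matches 1110xxxx → 3-byte sequence.
Byte 1: 0xEF = 11101111, payload 1111 (4 bits).
Byte 2: 0x8F = 10001111 (10xxxxxx ✓), payload 001111.
Byte 3: 0x95 = 10010101 (10xxxxxx ✓), payload 010101.
Concatenate: 1111001111010101 = 0xF3D5 (16 bits → U+F3D5).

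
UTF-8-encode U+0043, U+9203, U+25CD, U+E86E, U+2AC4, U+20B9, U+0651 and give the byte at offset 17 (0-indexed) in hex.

U+0043 → 1-byte form 43 at offsets 0–0.
U+9203 → 3-byte form E9 88 83 at offsets 1–3.
U+25CD → 3-byte form E2 97 8D at offsets 4–6.
U+E86E → 3-byte form EE A1 AE at offsets 7–9.
U+2AC4 → 3-byte form E2 AB 84 at offsets 10–12.
U+20B9 → 3-byte form E2 82 B9 at offsets 13–15.
U+0651 → 2-byte form D9 91 at offsets 16–17.
Offset 17 falls in char 7's range; it's byte 2 of D9 91 = 0x91.

0x91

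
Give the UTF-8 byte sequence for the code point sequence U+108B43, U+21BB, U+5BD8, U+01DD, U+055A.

F4 88 AD 83 E2 86 BB E5 AF 98 C7 9D D5 9A

U+108B43: 4-byte form → F4 88 AD 83.
U+21BB: 3-byte form → E2 86 BB.
U+5BD8: 3-byte form → E5 AF 98.
U+01DD: 2-byte form → C7 9D.
U+055A: 2-byte form → D5 9A.
Concatenated (14 bytes): F4 88 AD 83 E2 86 BB E5 AF 98 C7 9D D5 9A.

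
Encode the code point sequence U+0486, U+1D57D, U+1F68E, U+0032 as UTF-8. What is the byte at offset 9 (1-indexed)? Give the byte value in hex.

1-indexed offset 9 is 0-indexed offset 8.
U+0486 → 2-byte form D2 86 at offsets 0–1.
U+1D57D → 4-byte form F0 9D 95 BD at offsets 2–5.
U+1F68E → 4-byte form F0 9F 9A 8E at offsets 6–9.
Offset 8 falls in char 3's range; it's byte 3 of F0 9F 9A 8E = 0x9A.

0x9A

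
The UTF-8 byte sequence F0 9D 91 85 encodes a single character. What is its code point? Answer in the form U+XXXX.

U+1D445

Leading byte 0xF0 = 11110000 matches 11110xxx → 4-byte sequence.
Byte 1: 0xF0 = 11110000, payload 000 (3 bits).
Byte 2: 0x9D = 10011101 (10xxxxxx ✓), payload 011101.
Byte 3: 0x91 = 10010001 (10xxxxxx ✓), payload 010001.
Byte 4: 0x85 = 10000101 (10xxxxxx ✓), payload 000101.
Concatenate: 000011101010001000101 = 0x1D445 (21 bits → U+1D445).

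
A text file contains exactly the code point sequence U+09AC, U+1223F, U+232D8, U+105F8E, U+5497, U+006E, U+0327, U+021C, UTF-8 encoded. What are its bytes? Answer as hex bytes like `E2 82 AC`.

E0 A6 AC F0 92 88 BF F0 A3 8B 98 F4 85 BE 8E E5 92 97 6E CC A7 C8 9C

U+09AC: 3-byte form → E0 A6 AC.
U+1223F: 4-byte form → F0 92 88 BF.
U+232D8: 4-byte form → F0 A3 8B 98.
U+105F8E: 4-byte form → F4 85 BE 8E.
U+5497: 3-byte form → E5 92 97.
U+006E: 1-byte form → 6E.
U+0327: 2-byte form → CC A7.
U+021C: 2-byte form → C8 9C.
Concatenated (23 bytes): E0 A6 AC F0 92 88 BF F0 A3 8B 98 F4 85 BE 8E E5 92 97 6E CC A7 C8 9C.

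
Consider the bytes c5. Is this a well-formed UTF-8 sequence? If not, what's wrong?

Leading byte 0xC5 = 11000101 → 2-byte form, but only 1 byte is present.

invalid (sequence truncated)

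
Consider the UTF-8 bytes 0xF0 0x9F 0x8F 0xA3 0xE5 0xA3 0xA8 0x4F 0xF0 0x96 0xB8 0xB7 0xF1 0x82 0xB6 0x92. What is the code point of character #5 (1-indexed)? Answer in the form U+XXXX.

Offset 0: leading byte 0xF0 = 11110000 → 4-byte char #1 = F0 9F 8F A3.
Offset 4: leading byte 0xE5 = 11100101 → 3-byte char #2 = E5 A3 A8.
Offset 7: leading byte 0x4F = 01001111 → 1-byte char #3 = 4F.
Offset 8: leading byte 0xF0 = 11110000 → 4-byte char #4 = F0 96 B8 B7.
Offset 12: leading byte 0xF1 = 11110001 → 4-byte char #5 = F1 82 B6 92.
Leading byte 0xF1 = 11110001 matches 11110xxx → 4-byte sequence.
Byte 1: 0xF1 = 11110001, payload 001 (3 bits).
Byte 2: 0x82 = 10000010 (10xxxxxx ✓), payload 000010.
Byte 3: 0xB6 = 10110110 (10xxxxxx ✓), payload 110110.
Byte 4: 0x92 = 10010010 (10xxxxxx ✓), payload 010010.
Concatenate: 001000010110110010010 = 0x42D92 (21 bits → U+42D92).

U+42D92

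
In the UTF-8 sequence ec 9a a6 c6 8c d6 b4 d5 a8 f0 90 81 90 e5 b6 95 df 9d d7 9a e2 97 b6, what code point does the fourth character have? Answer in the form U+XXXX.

Offset 0: leading byte 0xEC = 11101100 → 3-byte char #1 = EC 9A A6.
Offset 3: leading byte 0xC6 = 11000110 → 2-byte char #2 = C6 8C.
Offset 5: leading byte 0xD6 = 11010110 → 2-byte char #3 = D6 B4.
Offset 7: leading byte 0xD5 = 11010101 → 2-byte char #4 = D5 A8.
Leading byte 0xD5 = 11010101 matches 110xxxxx → 2-byte sequence.
Byte 1: 0xD5 = 11010101, payload 10101 (5 bits).
Byte 2: 0xA8 = 10101000 (10xxxxxx ✓), payload 101000.
Concatenate: 10101101000 = 0x568 (11 bits → U+0568).

U+0568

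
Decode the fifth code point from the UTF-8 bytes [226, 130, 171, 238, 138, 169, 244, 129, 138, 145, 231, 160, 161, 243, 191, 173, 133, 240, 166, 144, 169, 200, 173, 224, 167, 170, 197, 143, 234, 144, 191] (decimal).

U+FFB45

Offset 0: leading byte 0xE2 = 11100010 → 3-byte char #1 = E2 82 AB.
Offset 3: leading byte 0xEE = 11101110 → 3-byte char #2 = EE 8A A9.
Offset 6: leading byte 0xF4 = 11110100 → 4-byte char #3 = F4 81 8A 91.
Offset 10: leading byte 0xE7 = 11100111 → 3-byte char #4 = E7 A0 A1.
Offset 13: leading byte 0xF3 = 11110011 → 4-byte char #5 = F3 BF AD 85.
Leading byte 0xF3 = 11110011 matches 11110xxx → 4-byte sequence.
Byte 1: 0xF3 = 11110011, payload 011 (3 bits).
Byte 2: 0xBF = 10111111 (10xxxxxx ✓), payload 111111.
Byte 3: 0xAD = 10101101 (10xxxxxx ✓), payload 101101.
Byte 4: 0x85 = 10000101 (10xxxxxx ✓), payload 000101.
Concatenate: 011111111101101000101 = 0xFFB45 (21 bits → U+FFB45).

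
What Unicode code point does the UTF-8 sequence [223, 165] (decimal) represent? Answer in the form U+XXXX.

U+07E5

Leading byte 0xDF = 11011111 matches 110xxxxx → 2-byte sequence.
Byte 1: 0xDF = 11011111, payload 11111 (5 bits).
Byte 2: 0xA5 = 10100101 (10xxxxxx ✓), payload 100101.
Concatenate: 11111100101 = 0x7E5 (11 bits → U+07E5).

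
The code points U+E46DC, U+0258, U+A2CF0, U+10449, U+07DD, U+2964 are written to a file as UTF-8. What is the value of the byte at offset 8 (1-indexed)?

0xA2

1-indexed offset 8 is 0-indexed offset 7.
U+E46DC → 4-byte form F3 A4 9B 9C at offsets 0–3.
U+0258 → 2-byte form C9 98 at offsets 4–5.
U+A2CF0 → 4-byte form F2 A2 B3 B0 at offsets 6–9.
Offset 7 falls in char 3's range; it's byte 2 of F2 A2 B3 B0 = 0xA2.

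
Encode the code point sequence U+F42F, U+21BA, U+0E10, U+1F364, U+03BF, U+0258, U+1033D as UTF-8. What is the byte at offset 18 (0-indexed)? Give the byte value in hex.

0x90

U+F42F → 3-byte form EF 90 AF at offsets 0–2.
U+21BA → 3-byte form E2 86 BA at offsets 3–5.
U+0E10 → 3-byte form E0 B8 90 at offsets 6–8.
U+1F364 → 4-byte form F0 9F 8D A4 at offsets 9–12.
U+03BF → 2-byte form CE BF at offsets 13–14.
U+0258 → 2-byte form C9 98 at offsets 15–16.
U+1033D → 4-byte form F0 90 8C BD at offsets 17–20.
Offset 18 falls in char 7's range; it's byte 2 of F0 90 8C BD = 0x90.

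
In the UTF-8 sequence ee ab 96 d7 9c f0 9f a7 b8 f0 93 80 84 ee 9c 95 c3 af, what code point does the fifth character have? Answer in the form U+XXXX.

U+E715

Offset 0: leading byte 0xEE = 11101110 → 3-byte char #1 = EE AB 96.
Offset 3: leading byte 0xD7 = 11010111 → 2-byte char #2 = D7 9C.
Offset 5: leading byte 0xF0 = 11110000 → 4-byte char #3 = F0 9F A7 B8.
Offset 9: leading byte 0xF0 = 11110000 → 4-byte char #4 = F0 93 80 84.
Offset 13: leading byte 0xEE = 11101110 → 3-byte char #5 = EE 9C 95.
Leading byte 0xEE = 11101110 matches 1110xxxx → 3-byte sequence.
Byte 1: 0xEE = 11101110, payload 1110 (4 bits).
Byte 2: 0x9C = 10011100 (10xxxxxx ✓), payload 011100.
Byte 3: 0x95 = 10010101 (10xxxxxx ✓), payload 010101.
Concatenate: 1110011100010101 = 0xE715 (16 bits → U+E715).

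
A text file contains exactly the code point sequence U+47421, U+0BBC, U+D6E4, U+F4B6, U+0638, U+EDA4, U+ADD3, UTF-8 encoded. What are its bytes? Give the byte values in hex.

U+47421: 4-byte form → F1 87 90 A1.
U+0BBC: 3-byte form → E0 AE BC.
U+D6E4: 3-byte form → ED 9B A4.
U+F4B6: 3-byte form → EF 92 B6.
U+0638: 2-byte form → D8 B8.
U+EDA4: 3-byte form → EE B6 A4.
U+ADD3: 3-byte form → EA B7 93.
Concatenated (21 bytes): F1 87 90 A1 E0 AE BC ED 9B A4 EF 92 B6 D8 B8 EE B6 A4 EA B7 93.

F1 87 90 A1 E0 AE BC ED 9B A4 EF 92 B6 D8 B8 EE B6 A4 EA B7 93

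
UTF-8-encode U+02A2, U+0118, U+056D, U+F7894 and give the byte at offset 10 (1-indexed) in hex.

0x94

1-indexed offset 10 is 0-indexed offset 9.
U+02A2 → 2-byte form CA A2 at offsets 0–1.
U+0118 → 2-byte form C4 98 at offsets 2–3.
U+056D → 2-byte form D5 AD at offsets 4–5.
U+F7894 → 4-byte form F3 B7 A2 94 at offsets 6–9.
Offset 9 falls in char 4's range; it's byte 4 of F3 B7 A2 94 = 0x94.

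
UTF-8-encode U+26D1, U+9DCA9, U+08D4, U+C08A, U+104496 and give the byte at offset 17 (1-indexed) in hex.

0x96

1-indexed offset 17 is 0-indexed offset 16.
U+26D1 → 3-byte form E2 9B 91 at offsets 0–2.
U+9DCA9 → 4-byte form F2 9D B2 A9 at offsets 3–6.
U+08D4 → 3-byte form E0 A3 94 at offsets 7–9.
U+C08A → 3-byte form EC 82 8A at offsets 10–12.
U+104496 → 4-byte form F4 84 92 96 at offsets 13–16.
Offset 16 falls in char 5's range; it's byte 4 of F4 84 92 96 = 0x96.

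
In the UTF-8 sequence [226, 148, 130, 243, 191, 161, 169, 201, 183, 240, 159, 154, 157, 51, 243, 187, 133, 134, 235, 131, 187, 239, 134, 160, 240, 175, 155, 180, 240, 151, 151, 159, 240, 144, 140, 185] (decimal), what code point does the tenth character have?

U+175DF

Offset 0: leading byte 0xE2 = 11100010 → 3-byte char #1 = E2 94 82.
Offset 3: leading byte 0xF3 = 11110011 → 4-byte char #2 = F3 BF A1 A9.
Offset 7: leading byte 0xC9 = 11001001 → 2-byte char #3 = C9 B7.
Offset 9: leading byte 0xF0 = 11110000 → 4-byte char #4 = F0 9F 9A 9D.
Offset 13: leading byte 0x33 = 00110011 → 1-byte char #5 = 33.
Offset 14: leading byte 0xF3 = 11110011 → 4-byte char #6 = F3 BB 85 86.
Offset 18: leading byte 0xEB = 11101011 → 3-byte char #7 = EB 83 BB.
Offset 21: leading byte 0xEF = 11101111 → 3-byte char #8 = EF 86 A0.
Offset 24: leading byte 0xF0 = 11110000 → 4-byte char #9 = F0 AF 9B B4.
Offset 28: leading byte 0xF0 = 11110000 → 4-byte char #10 = F0 97 97 9F.
Leading byte 0xF0 = 11110000 matches 11110xxx → 4-byte sequence.
Byte 1: 0xF0 = 11110000, payload 000 (3 bits).
Byte 2: 0x97 = 10010111 (10xxxxxx ✓), payload 010111.
Byte 3: 0x97 = 10010111 (10xxxxxx ✓), payload 010111.
Byte 4: 0x9F = 10011111 (10xxxxxx ✓), payload 011111.
Concatenate: 000010111010111011111 = 0x175DF (21 bits → U+175DF).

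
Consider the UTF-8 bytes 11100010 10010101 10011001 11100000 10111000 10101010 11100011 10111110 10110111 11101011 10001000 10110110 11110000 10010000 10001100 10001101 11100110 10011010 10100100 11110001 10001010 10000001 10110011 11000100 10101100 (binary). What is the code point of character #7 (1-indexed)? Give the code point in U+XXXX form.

U+4A073

Offset 0: leading byte 0xE2 = 11100010 → 3-byte char #1 = E2 95 99.
Offset 3: leading byte 0xE0 = 11100000 → 3-byte char #2 = E0 B8 AA.
Offset 6: leading byte 0xE3 = 11100011 → 3-byte char #3 = E3 BE B7.
Offset 9: leading byte 0xEB = 11101011 → 3-byte char #4 = EB 88 B6.
Offset 12: leading byte 0xF0 = 11110000 → 4-byte char #5 = F0 90 8C 8D.
Offset 16: leading byte 0xE6 = 11100110 → 3-byte char #6 = E6 9A A4.
Offset 19: leading byte 0xF1 = 11110001 → 4-byte char #7 = F1 8A 81 B3.
Leading byte 0xF1 = 11110001 matches 11110xxx → 4-byte sequence.
Byte 1: 0xF1 = 11110001, payload 001 (3 bits).
Byte 2: 0x8A = 10001010 (10xxxxxx ✓), payload 001010.
Byte 3: 0x81 = 10000001 (10xxxxxx ✓), payload 000001.
Byte 4: 0xB3 = 10110011 (10xxxxxx ✓), payload 110011.
Concatenate: 001001010000001110011 = 0x4A073 (21 bits → U+4A073).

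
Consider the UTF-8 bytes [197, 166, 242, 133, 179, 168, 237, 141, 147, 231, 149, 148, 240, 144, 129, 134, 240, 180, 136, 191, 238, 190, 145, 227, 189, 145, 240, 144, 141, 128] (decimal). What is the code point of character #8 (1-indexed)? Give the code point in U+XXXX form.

U+3F51

Offset 0: leading byte 0xC5 = 11000101 → 2-byte char #1 = C5 A6.
Offset 2: leading byte 0xF2 = 11110010 → 4-byte char #2 = F2 85 B3 A8.
Offset 6: leading byte 0xED = 11101101 → 3-byte char #3 = ED 8D 93.
Offset 9: leading byte 0xE7 = 11100111 → 3-byte char #4 = E7 95 94.
Offset 12: leading byte 0xF0 = 11110000 → 4-byte char #5 = F0 90 81 86.
Offset 16: leading byte 0xF0 = 11110000 → 4-byte char #6 = F0 B4 88 BF.
Offset 20: leading byte 0xEE = 11101110 → 3-byte char #7 = EE BE 91.
Offset 23: leading byte 0xE3 = 11100011 → 3-byte char #8 = E3 BD 91.
Leading byte 0xE3 = 11100011 matches 1110xxxx → 3-byte sequence.
Byte 1: 0xE3 = 11100011, payload 0011 (4 bits).
Byte 2: 0xBD = 10111101 (10xxxxxx ✓), payload 111101.
Byte 3: 0x91 = 10010001 (10xxxxxx ✓), payload 010001.
Concatenate: 0011111101010001 = 0x3F51 (16 bits → U+3F51).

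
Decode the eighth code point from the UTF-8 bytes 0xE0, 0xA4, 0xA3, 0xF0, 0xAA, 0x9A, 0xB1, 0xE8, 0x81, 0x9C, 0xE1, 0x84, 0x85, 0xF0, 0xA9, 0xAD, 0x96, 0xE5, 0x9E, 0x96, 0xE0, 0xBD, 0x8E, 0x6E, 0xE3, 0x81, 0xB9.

U+006E

Offset 0: leading byte 0xE0 = 11100000 → 3-byte char #1 = E0 A4 A3.
Offset 3: leading byte 0xF0 = 11110000 → 4-byte char #2 = F0 AA 9A B1.
Offset 7: leading byte 0xE8 = 11101000 → 3-byte char #3 = E8 81 9C.
Offset 10: leading byte 0xE1 = 11100001 → 3-byte char #4 = E1 84 85.
Offset 13: leading byte 0xF0 = 11110000 → 4-byte char #5 = F0 A9 AD 96.
Offset 17: leading byte 0xE5 = 11100101 → 3-byte char #6 = E5 9E 96.
Offset 20: leading byte 0xE0 = 11100000 → 3-byte char #7 = E0 BD 8E.
Offset 23: leading byte 0x6E = 01101110 → 1-byte char #8 = 6E.
Leading byte 0x6E = 01101110 matches 0xxxxxxx → 1-byte sequence.
Byte 1: 0x6E = 01101110, payload 1101110 (7 bits).
Concatenate: 1101110 = 0x6E (7 bits → U+006E).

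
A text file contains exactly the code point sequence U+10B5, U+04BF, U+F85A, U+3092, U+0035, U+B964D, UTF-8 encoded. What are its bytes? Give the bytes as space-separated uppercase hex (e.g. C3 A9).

E1 82 B5 D2 BF EF A1 9A E3 82 92 35 F2 B9 99 8D

U+10B5: 3-byte form → E1 82 B5.
U+04BF: 2-byte form → D2 BF.
U+F85A: 3-byte form → EF A1 9A.
U+3092: 3-byte form → E3 82 92.
U+0035: 1-byte form → 35.
U+B964D: 4-byte form → F2 B9 99 8D.
Concatenated (16 bytes): E1 82 B5 D2 BF EF A1 9A E3 82 92 35 F2 B9 99 8D.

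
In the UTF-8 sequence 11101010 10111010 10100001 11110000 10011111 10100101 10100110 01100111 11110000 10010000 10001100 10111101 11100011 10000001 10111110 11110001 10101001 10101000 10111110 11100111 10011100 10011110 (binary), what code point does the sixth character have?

U+69A3E

Offset 0: leading byte 0xEA = 11101010 → 3-byte char #1 = EA BA A1.
Offset 3: leading byte 0xF0 = 11110000 → 4-byte char #2 = F0 9F A5 A6.
Offset 7: leading byte 0x67 = 01100111 → 1-byte char #3 = 67.
Offset 8: leading byte 0xF0 = 11110000 → 4-byte char #4 = F0 90 8C BD.
Offset 12: leading byte 0xE3 = 11100011 → 3-byte char #5 = E3 81 BE.
Offset 15: leading byte 0xF1 = 11110001 → 4-byte char #6 = F1 A9 A8 BE.
Leading byte 0xF1 = 11110001 matches 11110xxx → 4-byte sequence.
Byte 1: 0xF1 = 11110001, payload 001 (3 bits).
Byte 2: 0xA9 = 10101001 (10xxxxxx ✓), payload 101001.
Byte 3: 0xA8 = 10101000 (10xxxxxx ✓), payload 101000.
Byte 4: 0xBE = 10111110 (10xxxxxx ✓), payload 111110.
Concatenate: 001101001101000111110 = 0x69A3E (21 bits → U+69A3E).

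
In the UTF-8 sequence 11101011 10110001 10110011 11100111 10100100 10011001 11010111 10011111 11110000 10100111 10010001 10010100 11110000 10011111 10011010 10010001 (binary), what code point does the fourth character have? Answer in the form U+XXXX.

Offset 0: leading byte 0xEB = 11101011 → 3-byte char #1 = EB B1 B3.
Offset 3: leading byte 0xE7 = 11100111 → 3-byte char #2 = E7 A4 99.
Offset 6: leading byte 0xD7 = 11010111 → 2-byte char #3 = D7 9F.
Offset 8: leading byte 0xF0 = 11110000 → 4-byte char #4 = F0 A7 91 94.
Leading byte 0xF0 = 11110000 matches 11110xxx → 4-byte sequence.
Byte 1: 0xF0 = 11110000, payload 000 (3 bits).
Byte 2: 0xA7 = 10100111 (10xxxxxx ✓), payload 100111.
Byte 3: 0x91 = 10010001 (10xxxxxx ✓), payload 010001.
Byte 4: 0x94 = 10010100 (10xxxxxx ✓), payload 010100.
Concatenate: 000100111010001010100 = 0x27454 (21 bits → U+27454).

U+27454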